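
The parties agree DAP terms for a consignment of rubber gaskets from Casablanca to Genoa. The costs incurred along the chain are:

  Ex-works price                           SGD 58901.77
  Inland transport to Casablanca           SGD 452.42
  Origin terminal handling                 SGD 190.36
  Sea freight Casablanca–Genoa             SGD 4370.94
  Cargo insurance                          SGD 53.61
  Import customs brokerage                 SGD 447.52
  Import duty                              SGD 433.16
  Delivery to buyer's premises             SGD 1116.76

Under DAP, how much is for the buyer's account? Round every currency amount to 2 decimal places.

Buyer's account: SGD 880.68

DAP: the seller bears all costs to the named destination except import duty and clearance.
Seller's account: goods 58901.77 + inland to port 452.42 + origin terminal 190.36 + freight 4370.94 + insurance 53.61 + delivery 1116.76 = 65085.86
Buyer's account: brokerage 447.52 + duty 433.16 = 880.68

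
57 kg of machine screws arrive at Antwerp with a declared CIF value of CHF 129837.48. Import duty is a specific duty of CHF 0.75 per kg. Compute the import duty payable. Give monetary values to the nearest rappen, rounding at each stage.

Import duty: CHF 42.75

Import duty = 57 × 0.75 = 42.75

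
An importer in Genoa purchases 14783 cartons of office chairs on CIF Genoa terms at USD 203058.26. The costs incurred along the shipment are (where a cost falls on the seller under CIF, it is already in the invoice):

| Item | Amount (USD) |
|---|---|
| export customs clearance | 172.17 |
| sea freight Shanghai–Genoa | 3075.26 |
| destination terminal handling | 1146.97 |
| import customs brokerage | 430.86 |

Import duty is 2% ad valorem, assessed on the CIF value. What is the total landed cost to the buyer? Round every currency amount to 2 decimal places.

Total landed cost: USD 208697.26

CIF: the seller pays costs through ocean freight and marine insurance to the destination port.
Already in the invoice (seller's account under CIF): export clearance, freight — exclude.
The CIF price already equals the CIF value: 203058.26
Import duty = 203058.26 × 2% = 4061.17
Buyer bears: destination terminal 1146.97 + brokerage 430.86 + duty 4061.17 = 5639.00
Landed cost = invoice 203058.26 + 5639.00 = 208697.26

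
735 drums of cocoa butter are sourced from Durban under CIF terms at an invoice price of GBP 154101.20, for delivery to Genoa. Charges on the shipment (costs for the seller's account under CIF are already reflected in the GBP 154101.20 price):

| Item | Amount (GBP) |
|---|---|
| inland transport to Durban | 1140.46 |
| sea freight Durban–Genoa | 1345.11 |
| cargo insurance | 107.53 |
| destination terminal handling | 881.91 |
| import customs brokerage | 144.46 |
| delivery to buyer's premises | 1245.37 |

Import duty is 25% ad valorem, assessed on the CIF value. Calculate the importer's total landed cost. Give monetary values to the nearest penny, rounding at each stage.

Total landed cost: GBP 194898.24

CIF: the seller pays costs through ocean freight and marine insurance to the destination port.
Already in the invoice (seller's account under CIF): inland to port, freight, insurance — exclude.
The CIF price already equals the CIF value: 154101.20
Import duty = 154101.20 × 25% = 38525.30
Buyer bears: destination terminal 881.91 + brokerage 144.46 + delivery 1245.37 + duty 38525.30 = 40797.04
Landed cost = invoice 154101.20 + 40797.04 = 194898.24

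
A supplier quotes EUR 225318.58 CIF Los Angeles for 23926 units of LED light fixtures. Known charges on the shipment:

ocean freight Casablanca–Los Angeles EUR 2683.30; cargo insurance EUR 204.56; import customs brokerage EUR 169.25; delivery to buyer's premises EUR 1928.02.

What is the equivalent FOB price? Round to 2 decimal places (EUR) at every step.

FOB price: EUR 222430.72

Not relevant to the conversion: brokerage, delivery — on the buyer under both terms; not part of either seller's price.
From CIF to FOB, the seller no longer bears: freight, insurance.
FOB price = 225318.58 − 2683.30 − 204.56 = 222430.72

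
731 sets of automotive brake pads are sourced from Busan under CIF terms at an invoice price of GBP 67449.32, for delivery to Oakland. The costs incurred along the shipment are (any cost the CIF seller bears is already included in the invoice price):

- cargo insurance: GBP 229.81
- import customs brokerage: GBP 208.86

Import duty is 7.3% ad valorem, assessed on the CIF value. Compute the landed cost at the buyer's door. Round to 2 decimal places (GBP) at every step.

Total landed cost: GBP 72581.98

CIF: the seller pays costs through ocean freight and marine insurance to the destination port.
Already in the invoice (seller's account under CIF): insurance — exclude.
The CIF price already equals the CIF value: 67449.32
Import duty = 67449.32 × 7.3% = 4923.80
Buyer bears: brokerage 208.86 + duty 4923.80 = 5132.66
Landed cost = invoice 67449.32 + 5132.66 = 72581.98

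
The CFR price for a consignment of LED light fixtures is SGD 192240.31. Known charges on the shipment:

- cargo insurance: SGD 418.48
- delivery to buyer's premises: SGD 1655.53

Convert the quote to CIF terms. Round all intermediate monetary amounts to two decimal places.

Not relevant to the conversion: delivery — on the buyer under both terms; not part of either seller's price.
From CFR to CIF, the seller additionally bears: insurance.
CIF price = 192240.31 + 418.48 = 192658.79

CIF price: SGD 192658.79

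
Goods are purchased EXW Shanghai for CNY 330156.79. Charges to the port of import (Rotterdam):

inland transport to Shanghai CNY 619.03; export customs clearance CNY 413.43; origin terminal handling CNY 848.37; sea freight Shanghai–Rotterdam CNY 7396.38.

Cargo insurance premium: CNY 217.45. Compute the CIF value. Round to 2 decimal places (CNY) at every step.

CIF value: CNY 339651.45

CIF = EXW price + pre-shipment costs + freight + insurance
CIF = 330156.79 + 619.03 + 413.43 + 848.37 + 7396.38 + 217.45 = 339651.45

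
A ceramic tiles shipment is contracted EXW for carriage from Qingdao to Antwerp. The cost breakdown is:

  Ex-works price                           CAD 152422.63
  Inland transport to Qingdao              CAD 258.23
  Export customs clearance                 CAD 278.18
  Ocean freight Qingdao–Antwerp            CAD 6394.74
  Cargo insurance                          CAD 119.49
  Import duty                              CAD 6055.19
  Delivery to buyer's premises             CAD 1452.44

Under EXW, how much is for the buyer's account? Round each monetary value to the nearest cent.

EXW: the seller makes goods available at their premises; the buyer bears all onward costs.
Seller's account: goods 152422.63 = 152422.63
Buyer's account: inland to port 258.23 + export clearance 278.18 + freight 6394.74 + insurance 119.49 + duty 6055.19 + delivery 1452.44 = 14558.27

Buyer's account: CAD 14558.27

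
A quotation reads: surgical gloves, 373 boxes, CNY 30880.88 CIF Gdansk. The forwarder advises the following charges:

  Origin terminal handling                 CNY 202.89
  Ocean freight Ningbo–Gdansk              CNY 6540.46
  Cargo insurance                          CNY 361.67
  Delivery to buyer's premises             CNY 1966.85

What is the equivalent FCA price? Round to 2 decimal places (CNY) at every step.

FCA price: CNY 23775.86

Not relevant to the conversion: delivery — on the buyer under both terms; not part of either seller's price.
From CIF to FCA, the seller no longer bears: origin terminal, freight, insurance.
FCA price = 30880.88 − 202.89 − 6540.46 − 361.67 = 23775.86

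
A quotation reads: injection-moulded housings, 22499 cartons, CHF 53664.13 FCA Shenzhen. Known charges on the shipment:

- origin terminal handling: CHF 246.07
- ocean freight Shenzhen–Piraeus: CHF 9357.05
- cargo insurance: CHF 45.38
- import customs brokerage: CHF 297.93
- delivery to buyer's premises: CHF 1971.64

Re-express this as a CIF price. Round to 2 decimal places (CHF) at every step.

CIF price: CHF 63312.63

Not relevant to the conversion: delivery, brokerage — on the buyer under both terms; not part of either seller's price.
From FCA to CIF, the seller additionally bears: origin terminal, freight, insurance.
CIF price = 53664.13 + 246.07 + 9357.05 + 45.38 = 63312.63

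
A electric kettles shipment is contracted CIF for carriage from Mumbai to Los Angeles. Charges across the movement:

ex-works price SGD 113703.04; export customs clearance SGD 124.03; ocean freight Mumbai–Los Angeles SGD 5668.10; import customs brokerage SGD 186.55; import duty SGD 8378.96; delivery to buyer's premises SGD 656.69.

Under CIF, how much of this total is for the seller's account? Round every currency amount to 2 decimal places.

CIF: the seller pays costs through ocean freight and marine insurance to the destination port.
Seller's account: goods 113703.04 + export clearance 124.03 + freight 5668.10 = 119495.17
Buyer's account: brokerage 186.55 + duty 8378.96 + delivery 656.69 = 9222.20

Seller's account: SGD 119495.17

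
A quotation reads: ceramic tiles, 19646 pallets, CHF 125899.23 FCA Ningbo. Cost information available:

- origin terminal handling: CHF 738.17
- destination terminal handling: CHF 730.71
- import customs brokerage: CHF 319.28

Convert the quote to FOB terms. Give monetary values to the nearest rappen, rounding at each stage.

FOB price: CHF 126637.40

Not relevant to the conversion: brokerage, destination terminal — on the buyer under both terms; not part of either seller's price.
From FCA to FOB, the seller additionally bears: origin terminal.
FOB price = 125899.23 + 738.17 = 126637.40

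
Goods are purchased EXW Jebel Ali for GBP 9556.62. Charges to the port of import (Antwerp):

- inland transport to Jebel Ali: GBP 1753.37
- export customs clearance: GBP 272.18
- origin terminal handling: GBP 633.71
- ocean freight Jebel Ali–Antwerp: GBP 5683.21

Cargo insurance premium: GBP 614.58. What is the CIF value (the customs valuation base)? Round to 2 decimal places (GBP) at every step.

CIF = EXW price + pre-shipment costs + freight + insurance
CIF = 9556.62 + 1753.37 + 272.18 + 633.71 + 5683.21 + 614.58 = 18513.67

CIF value: GBP 18513.67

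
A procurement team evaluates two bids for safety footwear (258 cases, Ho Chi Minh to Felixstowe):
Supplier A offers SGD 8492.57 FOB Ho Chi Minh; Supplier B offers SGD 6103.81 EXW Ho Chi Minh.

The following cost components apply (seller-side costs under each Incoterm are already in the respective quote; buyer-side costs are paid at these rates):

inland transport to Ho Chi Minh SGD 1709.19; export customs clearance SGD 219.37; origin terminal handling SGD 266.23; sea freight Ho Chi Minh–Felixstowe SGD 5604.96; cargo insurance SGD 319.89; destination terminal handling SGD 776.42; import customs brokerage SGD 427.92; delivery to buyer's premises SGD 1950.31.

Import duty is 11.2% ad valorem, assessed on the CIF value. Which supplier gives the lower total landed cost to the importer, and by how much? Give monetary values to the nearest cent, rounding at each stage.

Supplier B is cheaper by SGD 215.69

Supplier A (FOB):
CIF value = FOB price + freight + insurance = 8492.57 + 5604.96 + 319.89 = 14417.42
Import duty = 14417.42 × 11.2% = 1614.75
Buyer bears (A): 5604.96 + 319.89 + 776.42 + 427.92 + 1950.31 = 9079.50
Landed cost (A) = invoice 8492.57 + 9079.50 + duty 1614.75 = 19186.82
Supplier B (EXW):
CIF value = EXW price + inland to port + export clearance + origin terminal + freight + insurance = 6103.81 + 1709.19 + 219.37 + 266.23 + 5604.96 + 319.89 = 14223.45
Import duty = 14223.45 × 11.2% = 1593.03
Buyer bears (B): 1709.19 + 219.37 + 266.23 + 5604.96 + 319.89 + 776.42 + 427.92 + 1950.31 = 11274.29
Landed cost (B) = invoice 6103.81 + 11274.29 + duty 1593.03 = 18971.13
Difference = |19186.82 − 18971.13| = 215.69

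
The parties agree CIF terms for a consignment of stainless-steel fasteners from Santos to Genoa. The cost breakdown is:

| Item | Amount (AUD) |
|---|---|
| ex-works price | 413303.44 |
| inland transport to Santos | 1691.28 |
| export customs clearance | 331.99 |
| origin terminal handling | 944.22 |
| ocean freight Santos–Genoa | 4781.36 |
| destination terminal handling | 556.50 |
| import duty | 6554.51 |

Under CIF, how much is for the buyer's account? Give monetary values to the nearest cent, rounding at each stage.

Buyer's account: AUD 7111.01

CIF: the seller pays costs through ocean freight and marine insurance to the destination port.
Seller's account: goods 413303.44 + inland to port 1691.28 + export clearance 331.99 + origin terminal 944.22 + freight 4781.36 = 421052.29
Buyer's account: destination terminal 556.50 + duty 6554.51 = 7111.01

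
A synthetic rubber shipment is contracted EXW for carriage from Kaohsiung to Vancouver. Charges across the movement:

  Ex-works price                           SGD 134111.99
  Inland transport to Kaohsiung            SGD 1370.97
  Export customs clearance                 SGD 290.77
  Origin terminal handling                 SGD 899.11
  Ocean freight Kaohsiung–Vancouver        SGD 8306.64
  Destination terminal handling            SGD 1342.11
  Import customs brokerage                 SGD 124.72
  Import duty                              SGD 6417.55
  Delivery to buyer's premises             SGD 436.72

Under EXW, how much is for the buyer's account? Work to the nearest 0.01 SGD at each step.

Buyer's account: SGD 19188.59

EXW: the seller makes goods available at their premises; the buyer bears all onward costs.
Seller's account: goods 134111.99 = 134111.99
Buyer's account: inland to port 1370.97 + export clearance 290.77 + origin terminal 899.11 + freight 8306.64 + destination terminal 1342.11 + brokerage 124.72 + duty 6417.55 + delivery 436.72 = 19188.59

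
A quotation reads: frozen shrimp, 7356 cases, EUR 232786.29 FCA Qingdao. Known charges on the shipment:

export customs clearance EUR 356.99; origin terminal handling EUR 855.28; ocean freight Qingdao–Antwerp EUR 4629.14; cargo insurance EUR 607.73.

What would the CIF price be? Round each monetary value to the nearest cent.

CIF price: EUR 238878.44

Not relevant to the conversion: export clearance — on the seller under both FCA and CIF; already in the FCA price and stays in the CIF price.
From FCA to CIF, the seller additionally bears: origin terminal, freight, insurance.
CIF price = 232786.29 + 855.28 + 4629.14 + 607.73 = 238878.44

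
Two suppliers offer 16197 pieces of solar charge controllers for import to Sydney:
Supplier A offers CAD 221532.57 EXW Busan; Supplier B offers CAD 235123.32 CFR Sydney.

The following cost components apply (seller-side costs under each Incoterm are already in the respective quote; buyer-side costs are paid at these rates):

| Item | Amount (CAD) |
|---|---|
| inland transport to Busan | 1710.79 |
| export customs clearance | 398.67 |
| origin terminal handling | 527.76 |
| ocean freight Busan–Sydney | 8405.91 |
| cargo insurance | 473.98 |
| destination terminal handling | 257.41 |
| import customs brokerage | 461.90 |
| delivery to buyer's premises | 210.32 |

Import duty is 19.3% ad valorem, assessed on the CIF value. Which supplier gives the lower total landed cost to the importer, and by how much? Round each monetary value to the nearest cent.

Supplier A (EXW):
CIF value = EXW price + inland to port + export clearance + origin terminal + freight + insurance = 221532.57 + 1710.79 + 398.67 + 527.76 + 8405.91 + 473.98 = 233049.68
Import duty = 233049.68 × 19.3% = 44978.59
Buyer bears (A): 1710.79 + 398.67 + 527.76 + 8405.91 + 473.98 + 257.41 + 461.90 + 210.32 = 12446.74
Landed cost (A) = invoice 221532.57 + 12446.74 + duty 44978.59 = 278957.90
Supplier B (CFR):
CIF value = CFR price + insurance = 235123.32 + 473.98 = 235597.30
Import duty = 235597.30 × 19.3% = 45470.28
Buyer bears (B): 473.98 + 257.41 + 461.90 + 210.32 = 1403.61
Landed cost (B) = invoice 235123.32 + 1403.61 + duty 45470.28 = 281997.21
Difference = |278957.90 − 281997.21| = 3039.31

Supplier A is cheaper by CAD 3039.31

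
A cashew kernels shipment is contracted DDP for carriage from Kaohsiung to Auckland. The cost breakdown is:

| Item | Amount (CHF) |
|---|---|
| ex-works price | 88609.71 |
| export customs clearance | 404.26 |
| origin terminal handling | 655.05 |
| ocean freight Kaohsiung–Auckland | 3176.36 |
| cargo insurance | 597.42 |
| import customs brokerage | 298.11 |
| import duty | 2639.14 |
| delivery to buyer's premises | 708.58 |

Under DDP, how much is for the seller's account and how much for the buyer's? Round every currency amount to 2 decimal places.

DDP: the seller bears all costs including import duty.
Seller's account: goods 88609.71 + export clearance 404.26 + origin terminal 655.05 + freight 3176.36 + insurance 597.42 + brokerage 298.11 + duty 2639.14 + delivery 708.58 = 97088.63
Buyer's account: 0.00

Seller: CHF 97088.63; buyer: CHF 0.00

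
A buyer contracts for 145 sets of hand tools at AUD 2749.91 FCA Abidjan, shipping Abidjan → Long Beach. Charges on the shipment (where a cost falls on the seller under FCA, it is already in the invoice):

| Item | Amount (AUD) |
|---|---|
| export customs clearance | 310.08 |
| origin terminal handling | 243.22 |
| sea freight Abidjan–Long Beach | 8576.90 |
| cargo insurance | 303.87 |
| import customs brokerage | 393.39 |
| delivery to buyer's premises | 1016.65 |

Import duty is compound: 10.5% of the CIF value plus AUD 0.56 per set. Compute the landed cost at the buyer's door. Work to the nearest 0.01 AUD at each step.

Total landed cost: AUD 14611.90

FCA: the seller delivers export-cleared goods to the carrier; the buyer bears costs from that point.
Already in the invoice (seller's account under FCA): export clearance — exclude.
CIF value = FCA price + origin terminal + freight + insurance = 2749.91 + 243.22 + 8576.90 + 303.87 = 11873.90
Ad valorem component: 11873.90 × 10.5% = 1246.76
Specific component: 145 × 0.56 = 81.20
Import duty = 1246.76 + 81.20 = 1327.96
Buyer bears: origin terminal 243.22 + freight 8576.90 + insurance 303.87 + brokerage 393.39 + delivery 1016.65 + duty 1327.96 = 11861.99
Landed cost = invoice 2749.91 + 11861.99 = 14611.90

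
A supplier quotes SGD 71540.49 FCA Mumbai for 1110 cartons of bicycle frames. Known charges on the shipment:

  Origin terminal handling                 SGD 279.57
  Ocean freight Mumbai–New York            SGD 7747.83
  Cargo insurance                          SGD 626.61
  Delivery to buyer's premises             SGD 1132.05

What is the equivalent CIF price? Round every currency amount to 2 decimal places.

Not relevant to the conversion: delivery — on the buyer under both terms; not part of either seller's price.
From FCA to CIF, the seller additionally bears: origin terminal, freight, insurance.
CIF price = 71540.49 + 279.57 + 7747.83 + 626.61 = 80194.50

CIF price: SGD 80194.50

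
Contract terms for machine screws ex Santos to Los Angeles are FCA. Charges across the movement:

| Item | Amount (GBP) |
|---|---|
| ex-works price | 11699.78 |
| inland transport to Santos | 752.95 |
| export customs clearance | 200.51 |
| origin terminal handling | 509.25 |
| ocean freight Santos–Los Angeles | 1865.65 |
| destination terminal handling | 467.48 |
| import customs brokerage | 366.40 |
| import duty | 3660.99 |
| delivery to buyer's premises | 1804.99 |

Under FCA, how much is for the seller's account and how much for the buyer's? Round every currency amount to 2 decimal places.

Seller: GBP 12653.24; buyer: GBP 8674.76

FCA: the seller delivers export-cleared goods to the carrier; the buyer bears costs from that point.
Seller's account: goods 11699.78 + inland to port 752.95 + export clearance 200.51 = 12653.24
Buyer's account: origin terminal 509.25 + freight 1865.65 + destination terminal 467.48 + brokerage 366.40 + duty 3660.99 + delivery 1804.99 = 8674.76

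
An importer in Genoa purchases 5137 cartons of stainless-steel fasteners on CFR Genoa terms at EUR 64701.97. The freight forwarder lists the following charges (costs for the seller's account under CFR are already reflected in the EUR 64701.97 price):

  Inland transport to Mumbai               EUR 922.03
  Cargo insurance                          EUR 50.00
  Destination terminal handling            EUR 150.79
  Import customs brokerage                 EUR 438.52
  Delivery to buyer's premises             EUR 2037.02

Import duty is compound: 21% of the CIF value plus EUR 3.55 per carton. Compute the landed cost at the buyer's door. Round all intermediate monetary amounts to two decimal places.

Total landed cost: EUR 99212.56

CFR: the seller pays costs through ocean freight to the destination port, but not insurance.
Already in the invoice (seller's account under CFR): inland to port — exclude.
CIF value = CFR price + insurance = 64701.97 + 50.00 = 64751.97
Ad valorem component: 64751.97 × 21% = 13597.91
Specific component: 5137 × 3.55 = 18236.35
Import duty = 13597.91 + 18236.35 = 31834.26
Buyer bears: insurance 50.00 + destination terminal 150.79 + brokerage 438.52 + delivery 2037.02 + duty 31834.26 = 34510.59
Landed cost = invoice 64701.97 + 34510.59 = 99212.56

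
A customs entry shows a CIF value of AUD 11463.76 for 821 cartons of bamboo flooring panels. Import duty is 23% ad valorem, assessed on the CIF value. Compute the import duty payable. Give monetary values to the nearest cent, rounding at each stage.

Import duty = 11463.76 × 23% = 2636.66

Import duty: AUD 2636.66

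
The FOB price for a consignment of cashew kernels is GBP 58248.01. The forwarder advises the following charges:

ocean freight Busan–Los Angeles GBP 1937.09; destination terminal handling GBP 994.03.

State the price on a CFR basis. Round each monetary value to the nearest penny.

CFR price: GBP 60185.10

Not relevant to the conversion: destination terminal — on the buyer under both terms; not part of either seller's price.
From FOB to CFR, the seller additionally bears: freight.
CFR price = 58248.01 + 1937.09 = 60185.10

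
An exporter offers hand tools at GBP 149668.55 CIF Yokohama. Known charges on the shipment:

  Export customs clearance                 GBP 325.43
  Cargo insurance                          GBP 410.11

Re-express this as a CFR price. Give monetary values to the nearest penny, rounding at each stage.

Not relevant to the conversion: export clearance — on the seller under both CIF and CFR; already in the CIF price and stays in the CFR price.
From CIF to CFR, the seller no longer bears: insurance.
CFR price = 149668.55 − 410.11 = 149258.44

CFR price: GBP 149258.44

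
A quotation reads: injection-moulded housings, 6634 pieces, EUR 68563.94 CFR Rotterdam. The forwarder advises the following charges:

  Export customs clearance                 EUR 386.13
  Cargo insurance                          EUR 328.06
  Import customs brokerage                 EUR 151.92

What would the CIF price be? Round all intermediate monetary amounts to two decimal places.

Not relevant to the conversion: export clearance — on the seller under both CFR and CIF; already in the CFR price and stays in the CIF price. brokerage — on the buyer under both terms; not part of either seller's price.
From CFR to CIF, the seller additionally bears: insurance.
CIF price = 68563.94 + 328.06 = 68892.00

CIF price: EUR 68892.00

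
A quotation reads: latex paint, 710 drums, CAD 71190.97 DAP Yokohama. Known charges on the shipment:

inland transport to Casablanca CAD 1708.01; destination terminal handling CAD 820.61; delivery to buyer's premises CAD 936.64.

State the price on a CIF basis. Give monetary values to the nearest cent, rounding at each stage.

CIF price: CAD 69433.72

Not relevant to the conversion: inland to port — on the seller under both DAP and CIF; already in the DAP price and stays in the CIF price.
From DAP to CIF, the seller no longer bears: destination terminal, delivery.
CIF price = 71190.97 − 820.61 − 936.64 = 69433.72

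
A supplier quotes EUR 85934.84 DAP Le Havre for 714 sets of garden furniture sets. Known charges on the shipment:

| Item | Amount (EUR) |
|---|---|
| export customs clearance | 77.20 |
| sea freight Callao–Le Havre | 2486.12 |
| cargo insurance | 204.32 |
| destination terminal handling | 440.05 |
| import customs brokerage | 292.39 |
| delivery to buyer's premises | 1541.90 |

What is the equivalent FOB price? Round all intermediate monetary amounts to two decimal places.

FOB price: EUR 81262.45

Not relevant to the conversion: export clearance — on the seller under both DAP and FOB; already in the DAP price and stays in the FOB price. brokerage — on the buyer under both terms; not part of either seller's price.
From DAP to FOB, the seller no longer bears: freight, insurance, destination terminal, delivery.
FOB price = 85934.84 − 2486.12 − 204.32 − 440.05 − 1541.90 = 81262.45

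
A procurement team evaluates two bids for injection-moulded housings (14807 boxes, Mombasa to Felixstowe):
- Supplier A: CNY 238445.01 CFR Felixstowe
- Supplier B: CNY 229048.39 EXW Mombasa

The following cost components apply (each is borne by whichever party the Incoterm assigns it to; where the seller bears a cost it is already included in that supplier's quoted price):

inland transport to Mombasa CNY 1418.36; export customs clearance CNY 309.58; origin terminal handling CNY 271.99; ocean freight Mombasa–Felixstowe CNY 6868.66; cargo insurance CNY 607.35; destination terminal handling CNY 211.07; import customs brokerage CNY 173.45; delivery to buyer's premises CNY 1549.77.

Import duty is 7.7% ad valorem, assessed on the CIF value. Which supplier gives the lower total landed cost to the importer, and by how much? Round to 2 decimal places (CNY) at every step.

Supplier B is cheaper by CNY 568.69

Supplier A (CFR):
CIF value = CFR price + insurance = 238445.01 + 607.35 = 239052.36
Import duty = 239052.36 × 7.7% = 18407.03
Buyer bears (A): 607.35 + 211.07 + 173.45 + 1549.77 = 2541.64
Landed cost (A) = invoice 238445.01 + 2541.64 + duty 18407.03 = 259393.68
Supplier B (EXW):
CIF value = EXW price + inland to port + export clearance + origin terminal + freight + insurance = 229048.39 + 1418.36 + 309.58 + 271.99 + 6868.66 + 607.35 = 238524.33
Import duty = 238524.33 × 7.7% = 18366.37
Buyer bears (B): 1418.36 + 309.58 + 271.99 + 6868.66 + 607.35 + 211.07 + 173.45 + 1549.77 = 11410.23
Landed cost (B) = invoice 229048.39 + 11410.23 + duty 18366.37 = 258824.99
Difference = |259393.68 − 258824.99| = 568.69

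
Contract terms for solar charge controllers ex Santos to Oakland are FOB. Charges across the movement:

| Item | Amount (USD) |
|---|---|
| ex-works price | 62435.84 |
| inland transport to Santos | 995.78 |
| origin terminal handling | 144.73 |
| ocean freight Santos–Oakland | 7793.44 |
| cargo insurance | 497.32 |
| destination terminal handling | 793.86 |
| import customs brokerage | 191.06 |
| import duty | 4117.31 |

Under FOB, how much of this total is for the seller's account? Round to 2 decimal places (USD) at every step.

Seller's account: USD 63576.35

FOB: the seller bears costs until goods are on board at the origin port; the buyer bears freight, insurance and all costs thereafter.
Seller's account: goods 62435.84 + inland to port 995.78 + origin terminal 144.73 = 63576.35
Buyer's account: freight 7793.44 + insurance 497.32 + destination terminal 793.86 + brokerage 191.06 + duty 4117.31 = 13392.99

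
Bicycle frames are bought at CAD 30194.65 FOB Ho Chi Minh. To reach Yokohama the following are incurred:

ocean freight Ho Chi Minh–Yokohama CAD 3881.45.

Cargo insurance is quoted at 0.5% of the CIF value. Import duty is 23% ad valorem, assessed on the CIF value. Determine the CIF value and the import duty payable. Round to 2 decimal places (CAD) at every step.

Let C be the CIF value. C = FOB price + freight + 0.5% × C
C − 0.5% × C = 30194.65 + 3881.45
0.995 × C = 34076.10
C = 34076.10 / 0.995 = 34247.34
Insurance premium = 0.5% × 34247.34 = 171.24
Import duty = 34247.34 × 23% = 7876.89

CIF value: CAD 34247.34; import duty: CAD 7876.89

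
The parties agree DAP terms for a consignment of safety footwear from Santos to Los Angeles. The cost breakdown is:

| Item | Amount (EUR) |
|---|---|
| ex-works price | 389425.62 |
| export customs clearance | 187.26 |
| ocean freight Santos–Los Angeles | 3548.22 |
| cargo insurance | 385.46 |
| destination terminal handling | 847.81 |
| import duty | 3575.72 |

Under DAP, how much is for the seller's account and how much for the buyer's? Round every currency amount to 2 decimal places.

Seller: EUR 394394.37; buyer: EUR 3575.72

DAP: the seller bears all costs to the named destination except import duty and clearance.
Seller's account: goods 389425.62 + export clearance 187.26 + freight 3548.22 + insurance 385.46 + destination terminal 847.81 = 394394.37
Buyer's account: duty 3575.72 = 3575.72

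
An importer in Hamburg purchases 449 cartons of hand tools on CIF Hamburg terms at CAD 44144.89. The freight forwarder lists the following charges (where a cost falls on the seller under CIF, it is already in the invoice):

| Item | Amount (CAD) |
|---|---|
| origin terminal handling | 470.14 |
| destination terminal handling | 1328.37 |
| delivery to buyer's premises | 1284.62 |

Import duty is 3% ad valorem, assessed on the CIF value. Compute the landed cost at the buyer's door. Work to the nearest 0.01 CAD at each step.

Total landed cost: CAD 48082.23

CIF: the seller pays costs through ocean freight and marine insurance to the destination port.
Already in the invoice (seller's account under CIF): origin terminal — exclude.
The CIF price already equals the CIF value: 44144.89
Import duty = 44144.89 × 3% = 1324.35
Buyer bears: destination terminal 1328.37 + delivery 1284.62 + duty 1324.35 = 3937.34
Landed cost = invoice 44144.89 + 3937.34 = 48082.23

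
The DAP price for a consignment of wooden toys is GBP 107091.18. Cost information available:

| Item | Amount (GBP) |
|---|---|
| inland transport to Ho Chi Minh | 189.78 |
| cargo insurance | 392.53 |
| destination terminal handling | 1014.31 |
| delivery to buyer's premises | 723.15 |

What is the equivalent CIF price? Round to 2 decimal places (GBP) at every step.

CIF price: GBP 105353.72

Not relevant to the conversion: inland to port, insurance — on the seller under both DAP and CIF; already in the DAP price and stays in the CIF price.
From DAP to CIF, the seller no longer bears: destination terminal, delivery.
CIF price = 107091.18 − 1014.31 − 723.15 = 105353.72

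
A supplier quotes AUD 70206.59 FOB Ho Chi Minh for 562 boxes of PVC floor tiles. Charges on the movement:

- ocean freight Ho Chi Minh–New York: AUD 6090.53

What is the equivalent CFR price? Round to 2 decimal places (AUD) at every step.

From FOB to CFR, the seller additionally bears: freight.
CFR price = 70206.59 + 6090.53 = 76297.12

CFR price: AUD 76297.12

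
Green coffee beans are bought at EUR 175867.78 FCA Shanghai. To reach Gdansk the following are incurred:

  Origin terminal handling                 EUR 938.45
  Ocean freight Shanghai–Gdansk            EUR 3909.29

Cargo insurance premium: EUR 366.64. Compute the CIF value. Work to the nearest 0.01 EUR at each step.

CIF value: EUR 181082.16

CIF = FCA price + pre-shipment costs + freight + insurance
CIF = 175867.78 + 938.45 + 3909.29 + 366.64 = 181082.16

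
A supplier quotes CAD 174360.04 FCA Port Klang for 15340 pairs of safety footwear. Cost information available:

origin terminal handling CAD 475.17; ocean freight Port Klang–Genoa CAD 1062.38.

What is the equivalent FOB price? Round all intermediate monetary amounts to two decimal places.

Not relevant to the conversion: freight — on the buyer under both terms; not part of either seller's price.
From FCA to FOB, the seller additionally bears: origin terminal.
FOB price = 174360.04 + 475.17 = 174835.21

FOB price: CAD 174835.21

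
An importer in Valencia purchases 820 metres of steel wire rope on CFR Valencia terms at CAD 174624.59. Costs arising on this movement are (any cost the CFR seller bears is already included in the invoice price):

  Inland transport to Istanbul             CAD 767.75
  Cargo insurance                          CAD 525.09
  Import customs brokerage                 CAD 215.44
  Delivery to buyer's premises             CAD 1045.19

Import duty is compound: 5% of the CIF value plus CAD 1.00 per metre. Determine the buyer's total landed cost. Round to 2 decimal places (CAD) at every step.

Total landed cost: CAD 185987.79

CFR: the seller pays costs through ocean freight to the destination port, but not insurance.
Already in the invoice (seller's account under CFR): inland to port — exclude.
CIF value = CFR price + insurance = 174624.59 + 525.09 = 175149.68
Ad valorem component: 175149.68 × 5% = 8757.48
Specific component: 820 × 1.00 = 820.00
Import duty = 8757.48 + 820.00 = 9577.48
Buyer bears: insurance 525.09 + brokerage 215.44 + delivery 1045.19 + duty 9577.48 = 11363.20
Landed cost = invoice 174624.59 + 11363.20 = 185987.79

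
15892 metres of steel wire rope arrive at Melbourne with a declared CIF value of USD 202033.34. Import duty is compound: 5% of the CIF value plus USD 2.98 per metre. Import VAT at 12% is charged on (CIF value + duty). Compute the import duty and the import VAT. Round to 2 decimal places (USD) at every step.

Import duty: USD 57459.83; import VAT: USD 31139.18

Ad valorem component: 202033.34 × 5% = 10101.67
Specific component: 15892 × 2.98 = 47358.16
Import duty = 10101.67 + 47358.16 = 57459.83
VAT base = CIF + duty = 202033.34 + 57459.83 = 259493.17
Import VAT = 259493.17 × 12% = 31139.18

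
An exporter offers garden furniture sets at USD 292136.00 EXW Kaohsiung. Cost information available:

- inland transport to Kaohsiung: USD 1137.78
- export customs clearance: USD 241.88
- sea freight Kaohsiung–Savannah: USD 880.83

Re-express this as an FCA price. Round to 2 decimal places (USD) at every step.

Not relevant to the conversion: freight — on the buyer under both terms; not part of either seller's price.
From EXW to FCA, the seller additionally bears: inland to port, export clearance.
FCA price = 292136.00 + 1137.78 + 241.88 = 293515.66

FCA price: USD 293515.66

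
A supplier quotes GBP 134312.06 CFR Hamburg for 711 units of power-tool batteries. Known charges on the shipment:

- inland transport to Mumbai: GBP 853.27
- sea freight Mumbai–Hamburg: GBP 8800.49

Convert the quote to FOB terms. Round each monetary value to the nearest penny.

Not relevant to the conversion: inland to port — on the seller under both CFR and FOB; already in the CFR price and stays in the FOB price.
From CFR to FOB, the seller no longer bears: freight.
FOB price = 134312.06 − 8800.49 = 125511.57

FOB price: GBP 125511.57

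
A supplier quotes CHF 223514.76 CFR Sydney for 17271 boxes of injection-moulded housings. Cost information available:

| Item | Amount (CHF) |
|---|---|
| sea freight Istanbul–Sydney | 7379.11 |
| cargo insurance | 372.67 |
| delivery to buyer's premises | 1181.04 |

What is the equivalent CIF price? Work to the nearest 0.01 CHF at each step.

Not relevant to the conversion: freight — on the seller under both CFR and CIF; already in the CFR price and stays in the CIF price. delivery — on the buyer under both terms; not part of either seller's price.
From CFR to CIF, the seller additionally bears: insurance.
CIF price = 223514.76 + 372.67 = 223887.43

CIF price: CHF 223887.43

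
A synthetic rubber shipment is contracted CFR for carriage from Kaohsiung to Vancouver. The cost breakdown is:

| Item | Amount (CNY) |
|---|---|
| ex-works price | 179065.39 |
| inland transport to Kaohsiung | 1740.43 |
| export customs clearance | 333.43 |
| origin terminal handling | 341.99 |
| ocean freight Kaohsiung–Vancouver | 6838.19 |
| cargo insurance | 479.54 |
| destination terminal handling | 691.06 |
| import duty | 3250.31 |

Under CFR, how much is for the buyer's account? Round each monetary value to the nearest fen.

Buyer's account: CNY 4420.91

CFR: the seller pays costs through ocean freight to the destination port, but not insurance.
Seller's account: goods 179065.39 + inland to port 1740.43 + export clearance 333.43 + origin terminal 341.99 + freight 6838.19 = 188319.43
Buyer's account: insurance 479.54 + destination terminal 691.06 + duty 3250.31 = 4420.91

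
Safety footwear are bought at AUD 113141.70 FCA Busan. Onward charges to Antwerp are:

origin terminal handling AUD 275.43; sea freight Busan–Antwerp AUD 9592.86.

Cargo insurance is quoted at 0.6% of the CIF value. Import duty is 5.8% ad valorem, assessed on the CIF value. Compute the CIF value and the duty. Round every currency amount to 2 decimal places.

CIF value: AUD 123752.51; import duty: AUD 7177.65

Let C be the CIF value. C = FCA price + pre-shipment costs + freight + 0.6% × C
C − 0.6% × C = 113141.70 + 275.43 + 9592.86
0.994 × C = 123009.99
C = 123009.99 / 0.994 = 123752.51
Insurance premium = 0.6% × 123752.51 = 742.52
Import duty = 123752.51 × 5.8% = 7177.65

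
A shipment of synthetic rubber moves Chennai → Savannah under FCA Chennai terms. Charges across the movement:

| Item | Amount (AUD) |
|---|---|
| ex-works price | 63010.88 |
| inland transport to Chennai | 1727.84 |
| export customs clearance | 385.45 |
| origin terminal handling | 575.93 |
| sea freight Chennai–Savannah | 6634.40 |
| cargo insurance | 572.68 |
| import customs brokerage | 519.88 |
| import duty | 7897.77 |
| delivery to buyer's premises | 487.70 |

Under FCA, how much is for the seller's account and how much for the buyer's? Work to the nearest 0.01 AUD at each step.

FCA: the seller delivers export-cleared goods to the carrier; the buyer bears costs from that point.
Seller's account: goods 63010.88 + inland to port 1727.84 + export clearance 385.45 = 65124.17
Buyer's account: origin terminal 575.93 + freight 6634.40 + insurance 572.68 + brokerage 519.88 + duty 7897.77 + delivery 487.70 = 16688.36

Seller: AUD 65124.17; buyer: AUD 16688.36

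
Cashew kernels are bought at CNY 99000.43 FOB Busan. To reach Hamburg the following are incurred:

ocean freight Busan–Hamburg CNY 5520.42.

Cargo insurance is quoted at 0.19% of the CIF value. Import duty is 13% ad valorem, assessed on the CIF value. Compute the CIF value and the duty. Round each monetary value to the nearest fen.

Let C be the CIF value. C = FOB price + freight + 0.19% × C
C − 0.19% × C = 99000.43 + 5520.42
0.9981 × C = 104520.85
C = 104520.85 / 0.9981 = 104719.82
Insurance premium = 0.19% × 104719.82 = 198.97
Import duty = 104719.82 × 13% = 13613.58

CIF value: CNY 104719.82; import duty: CNY 13613.58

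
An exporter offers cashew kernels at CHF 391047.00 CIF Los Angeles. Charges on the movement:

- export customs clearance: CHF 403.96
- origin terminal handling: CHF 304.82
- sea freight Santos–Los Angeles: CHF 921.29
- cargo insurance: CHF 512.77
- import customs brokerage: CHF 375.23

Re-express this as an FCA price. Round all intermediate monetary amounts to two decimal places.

Not relevant to the conversion: export clearance — on the seller under both CIF and FCA; already in the CIF price and stays in the FCA price. brokerage — on the buyer under both terms; not part of either seller's price.
From CIF to FCA, the seller no longer bears: origin terminal, freight, insurance.
FCA price = 391047.00 − 304.82 − 921.29 − 512.77 = 389308.12

FCA price: CHF 389308.12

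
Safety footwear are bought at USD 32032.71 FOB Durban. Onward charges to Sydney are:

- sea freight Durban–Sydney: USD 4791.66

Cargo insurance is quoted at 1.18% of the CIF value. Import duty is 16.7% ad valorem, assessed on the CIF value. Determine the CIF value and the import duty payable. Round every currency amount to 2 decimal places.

Let C be the CIF value. C = FOB price + freight + 1.18% × C
C − 1.18% × C = 32032.71 + 4791.66
0.9882 × C = 36824.37
C = 36824.37 / 0.9882 = 37264.09
Insurance premium = 1.18% × 37264.09 = 439.72
Import duty = 37264.09 × 16.7% = 6223.10

CIF value: USD 37264.09; import duty: USD 6223.10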